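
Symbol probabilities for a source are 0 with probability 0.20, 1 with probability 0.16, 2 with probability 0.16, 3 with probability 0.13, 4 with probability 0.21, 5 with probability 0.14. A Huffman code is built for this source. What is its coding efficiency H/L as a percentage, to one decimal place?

Entropy H = −Σ p log₂ p ≈ 2.5630 bits.
Huffman merges: 13/100+7/50→27/100; 4/25+4/25→8/25; 1/5+21/100→41/100; 27/100+8/25→59/100; 41/100+59/100→1. L = 259/100 ≈ 2.5900.
Efficiency = H/L = 2.5630/2.5900 = 99.0%.

99.0%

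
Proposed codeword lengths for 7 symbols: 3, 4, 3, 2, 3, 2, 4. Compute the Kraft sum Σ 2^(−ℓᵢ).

1

With common denominator 2^4 = 16: Σ 2^(−ℓᵢ) = 2/16 + 1/16 + 2/16 + 4/16 + 2/16 + 4/16 + 1/16 = 16/16 = 1.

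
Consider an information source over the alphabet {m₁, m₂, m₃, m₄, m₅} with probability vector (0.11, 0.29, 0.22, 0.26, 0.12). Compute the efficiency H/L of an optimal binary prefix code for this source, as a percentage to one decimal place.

99.6%

Entropy H = −Σ p log₂ p ≈ 2.2211 bits.
Huffman merges: 11/100+3/25→23/100; 11/50+23/100→9/20; 13/50+29/100→11/20; 9/20+11/20→1. L = 223/100 ≈ 2.2300.
Efficiency = H/L = 2.2211/2.2300 = 99.6%.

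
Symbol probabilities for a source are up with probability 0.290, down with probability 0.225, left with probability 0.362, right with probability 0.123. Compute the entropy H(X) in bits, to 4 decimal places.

1.9046 bits

H = −Σ pᵢ log₂ pᵢ.
−0.290·log₂(0.290) = 0.5179
−0.225·log₂(0.225) = 0.4842
−0.362·log₂(0.362) = 0.5307
−0.123·log₂(0.123) = 0.3719
Sum ≈ 1.9046 → 1.9046 bits.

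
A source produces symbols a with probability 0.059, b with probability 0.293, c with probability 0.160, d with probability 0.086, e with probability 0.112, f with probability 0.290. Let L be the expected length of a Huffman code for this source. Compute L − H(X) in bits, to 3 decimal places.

Entropy H = −Σ p log₂ p ≈ 2.3589 bits.
Huffman merges: 59/1000+43/500→29/200; 14/125+29/200→257/1000; 4/25+257/1000→417/1000; 29/100+293/1000→583/1000; 417/1000+583/1000→1. L = 1201/500 ≈ 2.4020.
L − H = 2.4020 − 2.3589 = 0.043 bits.

0.043 bits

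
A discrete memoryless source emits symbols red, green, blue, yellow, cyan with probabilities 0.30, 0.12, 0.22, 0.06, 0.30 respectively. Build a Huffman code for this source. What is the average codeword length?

2.18 bits/symbol

Repeatedly combine the two least-probable nodes; the expected code length is the sum of the merged weights.
merge 3/50 + 3/25 → 9/50
merge 9/50 + 11/50 → 2/5
merge 3/10 + 3/10 → 3/5
merge 2/5 + 3/5 → 1
L = 9/50 + 2/5 + 3/5 + 1 = 109/50 = 2.18 bits/symbol.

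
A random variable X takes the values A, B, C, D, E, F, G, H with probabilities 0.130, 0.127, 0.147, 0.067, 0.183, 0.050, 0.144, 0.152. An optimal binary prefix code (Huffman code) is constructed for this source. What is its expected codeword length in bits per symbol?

2.934 bits/symbol

Repeatedly combine the two least-probable nodes; the expected code length is the sum of the merged weights.
merge 1/20 + 67/1000 → 117/1000
merge 117/1000 + 127/1000 → 61/250
merge 13/100 + 18/125 → 137/500
merge 147/1000 + 19/125 → 299/1000
merge 183/1000 + 61/250 → 427/1000
merge 137/500 + 299/1000 → 573/1000
merge 427/1000 + 573/1000 → 1
L = 117/1000 + 61/250 + 137/500 + 299/1000 + 427/1000 + 573/1000 + 1 = 1467/500 = 2.934 bits/symbol.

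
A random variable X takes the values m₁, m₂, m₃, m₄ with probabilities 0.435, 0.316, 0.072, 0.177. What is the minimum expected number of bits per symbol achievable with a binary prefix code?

Repeatedly combine the two least-probable nodes; the expected code length is the sum of the merged weights.
merge 9/125 + 177/1000 → 249/1000
merge 249/1000 + 79/250 → 113/200
merge 87/200 + 113/200 → 1
L = 249/1000 + 113/200 + 1 = 907/500 = 1.814 bits/symbol.

1.814 bits/symbol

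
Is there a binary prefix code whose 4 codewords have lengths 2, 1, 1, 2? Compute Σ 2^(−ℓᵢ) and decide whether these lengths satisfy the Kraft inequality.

With common denominator 2^2 = 4: Σ 2^(−ℓᵢ) = 1/4 + 2/4 + 2/4 + 1/4 = 6/4 = 1.5.
Kraft's inequality requires Σ ≤ 1; here Σ = 1.5 > 1, so no such prefix code exists.

1.5; no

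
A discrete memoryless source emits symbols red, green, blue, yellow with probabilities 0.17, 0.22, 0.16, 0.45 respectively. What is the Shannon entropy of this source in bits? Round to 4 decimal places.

H = −Σ pᵢ log₂ pᵢ.
−0.17·log₂(0.17) = 0.4346
−0.22·log₂(0.22) = 0.4806
−0.16·log₂(0.16) = 0.4230
−0.45·log₂(0.45) = 0.5184
Sum ≈ 1.8566 → 1.8566 bits.

1.8566 bits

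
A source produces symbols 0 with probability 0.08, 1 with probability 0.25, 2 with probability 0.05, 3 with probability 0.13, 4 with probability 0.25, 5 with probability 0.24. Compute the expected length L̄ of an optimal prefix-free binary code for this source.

Repeatedly combine the two least-probable nodes; the expected code length is the sum of the merged weights.
merge 1/20 + 2/25 → 13/100
merge 13/100 + 13/100 → 13/50
merge 6/25 + 1/4 → 49/100
merge 1/4 + 13/50 → 51/100
merge 49/100 + 51/100 → 1
L = 13/100 + 13/50 + 49/100 + 51/100 + 1 = 239/100 = 2.39 bits/symbol.

2.39 bits/symbol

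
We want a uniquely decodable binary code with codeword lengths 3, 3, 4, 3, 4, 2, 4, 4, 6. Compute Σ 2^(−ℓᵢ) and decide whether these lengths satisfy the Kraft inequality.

With common denominator 2^6 = 64: Σ 2^(−ℓᵢ) = 8/64 + 8/64 + 4/64 + 8/64 + 4/64 + 16/64 + 4/64 + 4/64 + 1/64 = 57/64 = 0.890625.
Kraft's inequality requires Σ ≤ 1; here Σ = 0.890625 ≤ 1, so such a prefix code exists.

0.890625; yes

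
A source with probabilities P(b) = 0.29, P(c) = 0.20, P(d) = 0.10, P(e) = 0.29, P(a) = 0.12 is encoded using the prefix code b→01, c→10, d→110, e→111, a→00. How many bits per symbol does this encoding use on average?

2.39 bits/symbol

L̄ = Σ pᵢ·ℓᵢ = 0.29·2 + 0.20·2 + 0.10·3 + 0.29·3 + 0.12·2 = 2.39 bits/symbol.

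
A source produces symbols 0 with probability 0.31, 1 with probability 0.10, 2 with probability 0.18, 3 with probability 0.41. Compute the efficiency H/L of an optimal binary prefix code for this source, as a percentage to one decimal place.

97.8%

Entropy H = −Σ p log₂ p ≈ 1.8287 bits.
Huffman merges: 1/10+9/50→7/25; 7/25+31/100→59/100; 41/100+59/100→1. L = 187/100 ≈ 1.8700.
Efficiency = H/L = 1.8287/1.8700 = 97.8%.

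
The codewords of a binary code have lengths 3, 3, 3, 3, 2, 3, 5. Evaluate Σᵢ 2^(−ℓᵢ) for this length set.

With common denominator 2^5 = 32: Σ 2^(−ℓᵢ) = 4/32 + 4/32 + 4/32 + 4/32 + 8/32 + 4/32 + 1/32 = 29/32 = 0.90625.

0.90625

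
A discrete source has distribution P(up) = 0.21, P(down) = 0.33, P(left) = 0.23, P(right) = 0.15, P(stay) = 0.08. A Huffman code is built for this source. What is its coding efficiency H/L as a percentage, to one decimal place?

98.2%

Entropy H = −Σ p log₂ p ≈ 2.1904 bits.
Huffman merges: 2/25+3/20→23/100; 21/100+23/100→11/25; 23/100+33/100→14/25; 11/25+14/25→1. L = 223/100 ≈ 2.2300.
Efficiency = H/L = 2.1904/2.2300 = 98.2%.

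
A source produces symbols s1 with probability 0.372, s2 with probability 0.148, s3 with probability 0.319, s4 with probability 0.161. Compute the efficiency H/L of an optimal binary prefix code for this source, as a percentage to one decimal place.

97.5%

Entropy H = −Σ p log₂ p ≈ 1.8887 bits.
Huffman merges: 37/250+161/1000→309/1000; 309/1000+319/1000→157/250; 93/250+157/250→1. L = 1937/1000 ≈ 1.9370.
Efficiency = H/L = 1.8887/1.9370 = 97.5%.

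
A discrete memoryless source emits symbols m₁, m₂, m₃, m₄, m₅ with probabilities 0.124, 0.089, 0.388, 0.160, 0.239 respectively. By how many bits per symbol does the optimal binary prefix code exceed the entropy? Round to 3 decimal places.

Entropy H = −Σ p log₂ p ≈ 2.1305 bits.
Huffman merges: 89/1000+31/250→213/1000; 4/25+213/1000→373/1000; 239/1000+373/1000→153/250; 97/250+153/250→1. L = 1099/500 ≈ 2.1980.
L − H = 2.1980 − 2.1305 = 0.067 bits.

0.067 bits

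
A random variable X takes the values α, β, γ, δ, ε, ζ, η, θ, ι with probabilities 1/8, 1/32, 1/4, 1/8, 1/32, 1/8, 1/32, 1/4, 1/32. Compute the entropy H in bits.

2.75 bits

Each probability is a power of 1/2, so log₂(1/p) is an integer.
H = Σ p·log₂(1/p) = 1/8·3 + 1/32·5 + 1/4·2 + 1/8·3 + 1/32·5 + 1/8·3 + 1/32·5 + 1/4·2 + 1/32·5 = 2.75 bits.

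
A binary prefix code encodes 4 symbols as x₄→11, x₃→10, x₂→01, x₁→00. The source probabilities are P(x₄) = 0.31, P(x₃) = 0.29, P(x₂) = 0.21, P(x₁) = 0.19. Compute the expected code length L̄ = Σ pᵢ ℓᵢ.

L̄ = Σ pᵢ·ℓᵢ = 0.31·2 + 0.29·2 + 0.21·2 + 0.19·2 = 2 bits/symbol.

2 bits/symbol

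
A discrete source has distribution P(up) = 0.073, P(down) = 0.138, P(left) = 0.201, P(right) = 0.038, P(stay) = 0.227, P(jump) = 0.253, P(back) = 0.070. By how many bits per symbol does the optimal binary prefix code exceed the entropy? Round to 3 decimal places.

0.038 bits

Entropy H = −Σ p log₂ p ≈ 2.5703 bits.
Huffman merges: 19/500+7/100→27/250; 73/1000+27/250→181/1000; 69/500+181/1000→319/1000; 201/1000+227/1000→107/250; 253/1000+319/1000→143/250; 107/250+143/250→1. L = 326/125 ≈ 2.6080.
L − H = 2.6080 − 2.5703 = 0.038 bits.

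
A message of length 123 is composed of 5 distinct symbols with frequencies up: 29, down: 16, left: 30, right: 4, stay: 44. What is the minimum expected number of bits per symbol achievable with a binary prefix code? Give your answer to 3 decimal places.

Probabilities are the counts divided by 123.
Repeatedly combine the two least-probable nodes; the expected code length is the sum of the merged weights.
merge 4/123 + 16/123 → 20/123
merge 20/123 + 29/123 → 49/123
merge 10/41 + 44/123 → 74/123
merge 49/123 + 74/123 → 1
L = 20/123 + 49/123 + 74/123 + 1 = 266/123 ≈ 2.163 bits/symbol.

2.163 bits/symbol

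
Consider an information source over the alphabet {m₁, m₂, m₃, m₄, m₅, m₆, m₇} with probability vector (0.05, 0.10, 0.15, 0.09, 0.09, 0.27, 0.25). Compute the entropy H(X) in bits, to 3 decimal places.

H = −Σ pᵢ log₂ pᵢ.
−0.05·log₂(0.05) = 0.2161
−0.10·log₂(0.10) = 0.3322
−0.15·log₂(0.15) = 0.4105
−0.09·log₂(0.09) = 0.3127
−0.09·log₂(0.09) = 0.3127
−0.27·log₂(0.27) = 0.5100
−0.25·log₂(0.25) = 0.5000
Sum ≈ 2.5942 → 2.594 bits.

2.594 bits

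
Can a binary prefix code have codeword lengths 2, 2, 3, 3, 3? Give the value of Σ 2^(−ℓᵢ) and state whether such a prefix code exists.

With common denominator 2^3 = 8: Σ 2^(−ℓᵢ) = 2/8 + 2/8 + 1/8 + 1/8 + 1/8 = 7/8 = 0.875.
Kraft's inequality requires Σ ≤ 1; here Σ = 0.875 ≤ 1, so such a prefix code exists.

0.875; yes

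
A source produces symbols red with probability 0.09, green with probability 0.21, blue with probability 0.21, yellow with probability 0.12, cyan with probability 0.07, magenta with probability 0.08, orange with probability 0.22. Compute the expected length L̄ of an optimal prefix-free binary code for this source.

Repeatedly combine the two least-probable nodes; the expected code length is the sum of the merged weights.
merge 7/100 + 2/25 → 3/20
merge 9/100 + 3/25 → 21/100
merge 3/20 + 21/100 → 9/25
merge 21/100 + 21/100 → 21/50
merge 11/50 + 9/25 → 29/50
merge 21/50 + 29/50 → 1
L = 3/20 + 21/100 + 9/25 + 21/50 + 29/50 + 1 = 68/25 = 2.72 bits/symbol.

2.72 bits/symbol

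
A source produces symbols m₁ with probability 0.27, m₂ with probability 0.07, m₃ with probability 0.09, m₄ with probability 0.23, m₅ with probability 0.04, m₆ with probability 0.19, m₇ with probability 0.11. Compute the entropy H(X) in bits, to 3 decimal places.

2.570 bits

H = −Σ pᵢ log₂ pᵢ.
−0.27·log₂(0.27) = 0.5100
−0.07·log₂(0.07) = 0.2686
−0.09·log₂(0.09) = 0.3127
−0.23·log₂(0.23) = 0.4877
−0.04·log₂(0.04) = 0.1858
−0.19·log₂(0.19) = 0.4552
−0.11·log₂(0.11) = 0.3503
Sum ≈ 2.5702 → 2.570 bits.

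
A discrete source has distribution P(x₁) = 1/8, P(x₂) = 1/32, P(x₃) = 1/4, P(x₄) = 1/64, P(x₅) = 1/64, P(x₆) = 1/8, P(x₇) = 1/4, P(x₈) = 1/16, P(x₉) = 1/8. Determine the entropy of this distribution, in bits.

Each probability is a power of 1/2, so log₂(1/p) is an integer.
H = Σ p·log₂(1/p) = 1/8·3 + 1/32·5 + 1/4·2 + 1/64·6 + 1/64·6 + 1/8·3 + 1/4·2 + 1/16·4 + 1/8·3 = 2.71875 bits.

2.71875 bits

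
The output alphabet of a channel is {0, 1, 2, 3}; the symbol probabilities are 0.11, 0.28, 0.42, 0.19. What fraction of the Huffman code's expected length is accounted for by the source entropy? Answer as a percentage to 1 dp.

98.2%

Entropy H = −Σ p log₂ p ≈ 1.8454 bits.
Huffman merges: 11/100+19/100→3/10; 7/25+3/10→29/50; 21/50+29/50→1. L = 47/25 ≈ 1.8800.
Efficiency = H/L = 1.8454/1.8800 = 98.2%.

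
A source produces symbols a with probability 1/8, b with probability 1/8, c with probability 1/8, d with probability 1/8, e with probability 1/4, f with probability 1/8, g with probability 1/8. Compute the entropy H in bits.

2.75 bits

Each probability is a power of 1/2, so log₂(1/p) is an integer.
H = Σ p·log₂(1/p) = 1/8·3 + 1/8·3 + 1/8·3 + 1/8·3 + 1/4·2 + 1/8·3 + 1/8·3 = 2.75 bits.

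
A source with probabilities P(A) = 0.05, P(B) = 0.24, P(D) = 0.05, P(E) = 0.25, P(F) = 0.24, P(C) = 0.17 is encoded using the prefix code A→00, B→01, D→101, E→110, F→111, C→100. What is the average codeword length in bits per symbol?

2.71 bits/symbol

L̄ = Σ pᵢ·ℓᵢ = 0.05·2 + 0.24·2 + 0.05·3 + 0.25·3 + 0.24·3 + 0.17·3 = 2.71 bits/symbol.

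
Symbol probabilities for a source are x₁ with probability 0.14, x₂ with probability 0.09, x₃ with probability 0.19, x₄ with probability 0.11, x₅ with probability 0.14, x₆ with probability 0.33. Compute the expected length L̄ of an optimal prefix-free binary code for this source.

2.48 bits/symbol

Repeatedly combine the two least-probable nodes; the expected code length is the sum of the merged weights.
merge 9/100 + 11/100 → 1/5
merge 7/50 + 7/50 → 7/25
merge 19/100 + 1/5 → 39/100
merge 7/25 + 33/100 → 61/100
merge 39/100 + 61/100 → 1
L = 1/5 + 7/25 + 39/100 + 61/100 + 1 = 62/25 = 2.48 bits/symbol.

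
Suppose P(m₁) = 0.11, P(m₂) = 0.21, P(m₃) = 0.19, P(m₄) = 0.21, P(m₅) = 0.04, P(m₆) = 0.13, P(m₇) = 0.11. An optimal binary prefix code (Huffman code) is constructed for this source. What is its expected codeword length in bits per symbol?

Repeatedly combine the two least-probable nodes; the expected code length is the sum of the merged weights.
merge 1/25 + 11/100 → 3/20
merge 11/100 + 13/100 → 6/25
merge 3/20 + 19/100 → 17/50
merge 21/100 + 21/100 → 21/50
merge 6/25 + 17/50 → 29/50
merge 21/50 + 29/50 → 1
L = 3/20 + 6/25 + 17/50 + 21/50 + 29/50 + 1 = 273/100 = 2.73 bits/symbol.

2.73 bits/symbol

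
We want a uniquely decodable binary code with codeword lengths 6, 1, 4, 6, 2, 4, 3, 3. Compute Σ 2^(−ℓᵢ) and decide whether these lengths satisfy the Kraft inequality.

1.15625; no

With common denominator 2^6 = 64: Σ 2^(−ℓᵢ) = 1/64 + 32/64 + 4/64 + 1/64 + 16/64 + 4/64 + 8/64 + 8/64 = 74/64 = 1.15625.
Kraft's inequality requires Σ ≤ 1; here Σ = 1.15625 > 1, so no such prefix code exists.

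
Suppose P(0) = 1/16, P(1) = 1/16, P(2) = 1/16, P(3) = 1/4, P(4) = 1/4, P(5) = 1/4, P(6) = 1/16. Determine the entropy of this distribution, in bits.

Each probability is a power of 1/2, so log₂(1/p) is an integer.
H = Σ p·log₂(1/p) = 1/16·4 + 1/16·4 + 1/16·4 + 1/4·2 + 1/4·2 + 1/4·2 + 1/16·4 = 2.5 bits.

2.5 bits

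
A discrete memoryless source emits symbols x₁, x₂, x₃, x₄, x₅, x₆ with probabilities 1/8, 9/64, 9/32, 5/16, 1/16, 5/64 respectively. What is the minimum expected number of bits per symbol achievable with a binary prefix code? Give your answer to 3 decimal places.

Repeatedly combine the two least-probable nodes; the expected code length is the sum of the merged weights.
merge 1/16 + 5/64 → 9/64
merge 1/8 + 9/64 → 17/64
merge 9/64 + 17/64 → 13/32
merge 9/32 + 5/16 → 19/32
merge 13/32 + 19/32 → 1
L = 9/64 + 17/64 + 13/32 + 19/32 + 1 = 77/32 ≈ 2.406 bits/symbol.

2.406 bits/symbol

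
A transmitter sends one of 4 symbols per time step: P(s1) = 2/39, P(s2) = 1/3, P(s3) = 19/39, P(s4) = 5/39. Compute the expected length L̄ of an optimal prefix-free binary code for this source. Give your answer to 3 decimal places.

Repeatedly combine the two least-probable nodes; the expected code length is the sum of the merged weights.
merge 2/39 + 5/39 → 7/39
merge 7/39 + 1/3 → 20/39
merge 19/39 + 20/39 → 1
L = 7/39 + 20/39 + 1 = 22/13 ≈ 1.692 bits/symbol.

1.692 bits/symbol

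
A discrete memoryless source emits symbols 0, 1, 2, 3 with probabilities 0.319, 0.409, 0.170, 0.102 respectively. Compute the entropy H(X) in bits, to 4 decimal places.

H = −Σ pᵢ log₂ pᵢ.
−0.319·log₂(0.319) = 0.5258
−0.409·log₂(0.409) = 0.5275
−0.170·log₂(0.170) = 0.4346
−0.102·log₂(0.102) = 0.3359
Sum ≈ 1.8239 → 1.8239 bits.

1.8239 bits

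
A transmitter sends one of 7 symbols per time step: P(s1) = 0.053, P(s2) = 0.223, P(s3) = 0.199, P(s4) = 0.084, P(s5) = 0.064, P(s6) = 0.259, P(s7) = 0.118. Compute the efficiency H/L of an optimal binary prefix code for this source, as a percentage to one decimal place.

98.4%

Entropy H = −Σ p log₂ p ≈ 2.5935 bits.
Huffman merges: 53/1000+8/125→117/1000; 21/250+117/1000→201/1000; 59/500+199/1000→317/1000; 201/1000+223/1000→53/125; 259/1000+317/1000→72/125; 53/125+72/125→1. L = 527/200 ≈ 2.6350.
Efficiency = H/L = 2.5935/2.6350 = 98.4%.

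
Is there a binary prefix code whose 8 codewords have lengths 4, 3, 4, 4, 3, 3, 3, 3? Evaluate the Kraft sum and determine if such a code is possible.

With common denominator 2^4 = 16: Σ 2^(−ℓᵢ) = 1/16 + 2/16 + 1/16 + 1/16 + 2/16 + 2/16 + 2/16 + 2/16 = 13/16 = 0.8125.
Kraft's inequality requires Σ ≤ 1; here Σ = 0.8125 ≤ 1, so such a prefix code exists.

0.8125; yes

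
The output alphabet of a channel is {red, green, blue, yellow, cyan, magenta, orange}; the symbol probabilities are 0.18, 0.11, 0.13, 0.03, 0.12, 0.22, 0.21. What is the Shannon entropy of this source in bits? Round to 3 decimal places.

2.650 bits

H = −Σ pᵢ log₂ pᵢ.
−0.18·log₂(0.18) = 0.4453
−0.11·log₂(0.11) = 0.3503
−0.13·log₂(0.13) = 0.3826
−0.03·log₂(0.03) = 0.1518
−0.12·log₂(0.12) = 0.3671
−0.22·log₂(0.22) = 0.4806
−0.21·log₂(0.21) = 0.4728
Sum ≈ 2.6505 → 2.650 bits.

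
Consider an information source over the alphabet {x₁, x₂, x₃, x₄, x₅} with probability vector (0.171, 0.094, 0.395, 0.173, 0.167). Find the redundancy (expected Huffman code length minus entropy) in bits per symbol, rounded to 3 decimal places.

Entropy H = −Σ p log₂ p ≈ 2.1548 bits.
Huffman merges: 47/500+167/1000→261/1000; 171/1000+173/1000→43/125; 261/1000+43/125→121/200; 79/200+121/200→1. L = 221/100 ≈ 2.2100.
L − H = 2.2100 − 2.1548 = 0.055 bits.

0.055 bits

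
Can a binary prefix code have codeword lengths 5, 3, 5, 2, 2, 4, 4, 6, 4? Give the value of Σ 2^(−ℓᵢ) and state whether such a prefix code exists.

With common denominator 2^6 = 64: Σ 2^(−ℓᵢ) = 2/64 + 8/64 + 2/64 + 16/64 + 16/64 + 4/64 + 4/64 + 1/64 + 4/64 = 57/64 = 0.890625.
Kraft's inequality requires Σ ≤ 1; here Σ = 0.890625 ≤ 1, so such a prefix code exists.

0.890625; yes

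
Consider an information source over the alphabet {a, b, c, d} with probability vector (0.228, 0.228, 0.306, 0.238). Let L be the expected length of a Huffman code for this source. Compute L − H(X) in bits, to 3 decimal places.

Entropy H = −Σ p log₂ p ≈ 1.9883 bits.
Huffman merges: 57/250+57/250→57/125; 119/500+153/500→68/125; 57/125+68/125→1. L = 2 ≈ 2.0000.
L − H = 2.0000 − 1.9883 = 0.012 bits.

0.012 bits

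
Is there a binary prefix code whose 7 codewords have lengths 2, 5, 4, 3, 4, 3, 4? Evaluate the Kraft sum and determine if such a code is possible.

0.71875; yes

With common denominator 2^5 = 32: Σ 2^(−ℓᵢ) = 8/32 + 1/32 + 2/32 + 4/32 + 2/32 + 4/32 + 2/32 = 23/32 = 0.71875.
Kraft's inequality requires Σ ≤ 1; here Σ = 0.71875 ≤ 1, so such a prefix code exists.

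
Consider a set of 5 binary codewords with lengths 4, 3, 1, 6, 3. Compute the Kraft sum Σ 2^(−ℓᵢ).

0.828125

With common denominator 2^6 = 64: Σ 2^(−ℓᵢ) = 4/64 + 8/64 + 32/64 + 1/64 + 8/64 = 53/64 = 0.828125.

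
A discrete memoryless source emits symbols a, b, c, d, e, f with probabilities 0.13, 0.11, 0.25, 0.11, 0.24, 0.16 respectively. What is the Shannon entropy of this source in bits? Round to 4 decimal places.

H = −Σ pᵢ log₂ pᵢ.
−0.13·log₂(0.13) = 0.3826
−0.11·log₂(0.11) = 0.3503
−0.25·log₂(0.25) = 0.5000
−0.11·log₂(0.11) = 0.3503
−0.24·log₂(0.24) = 0.4941
−0.16·log₂(0.16) = 0.4230
Sum ≈ 2.5004 → 2.5004 bits.

2.5004 bits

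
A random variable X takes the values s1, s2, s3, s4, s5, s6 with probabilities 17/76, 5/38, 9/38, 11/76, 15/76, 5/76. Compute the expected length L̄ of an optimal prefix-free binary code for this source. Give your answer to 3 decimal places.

2.539 bits/symbol

Repeatedly combine the two least-probable nodes; the expected code length is the sum of the merged weights.
merge 5/76 + 5/38 → 15/76
merge 11/76 + 15/76 → 13/38
merge 15/76 + 17/76 → 8/19
merge 9/38 + 13/38 → 11/19
merge 8/19 + 11/19 → 1
L = 15/76 + 13/38 + 8/19 + 11/19 + 1 = 193/76 ≈ 2.539 bits/symbol.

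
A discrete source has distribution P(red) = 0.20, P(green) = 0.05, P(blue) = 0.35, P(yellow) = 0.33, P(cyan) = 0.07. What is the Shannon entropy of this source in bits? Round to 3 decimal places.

2.007 bits

H = −Σ pᵢ log₂ pᵢ.
−0.20·log₂(0.20) = 0.4644
−0.05·log₂(0.05) = 0.2161
−0.35·log₂(0.35) = 0.5301
−0.33·log₂(0.33) = 0.5278
−0.07·log₂(0.07) = 0.2686
Sum ≈ 2.0070 → 2.007 bits.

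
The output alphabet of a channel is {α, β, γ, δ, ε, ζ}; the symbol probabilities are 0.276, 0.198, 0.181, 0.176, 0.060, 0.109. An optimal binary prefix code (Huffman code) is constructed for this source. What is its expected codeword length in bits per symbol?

2.514 bits/symbol

Repeatedly combine the two least-probable nodes; the expected code length is the sum of the merged weights.
merge 3/50 + 109/1000 → 169/1000
merge 169/1000 + 22/125 → 69/200
merge 181/1000 + 99/500 → 379/1000
merge 69/250 + 69/200 → 621/1000
merge 379/1000 + 621/1000 → 1
L = 169/1000 + 69/200 + 379/1000 + 621/1000 + 1 = 1257/500 = 2.514 bits/symbol.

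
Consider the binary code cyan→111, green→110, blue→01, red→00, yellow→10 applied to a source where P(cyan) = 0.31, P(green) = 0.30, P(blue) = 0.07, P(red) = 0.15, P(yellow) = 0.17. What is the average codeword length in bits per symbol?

L̄ = Σ pᵢ·ℓᵢ = 0.31·3 + 0.30·3 + 0.07·2 + 0.15·2 + 0.17·2 = 2.61 bits/symbol.

2.61 bits/symbol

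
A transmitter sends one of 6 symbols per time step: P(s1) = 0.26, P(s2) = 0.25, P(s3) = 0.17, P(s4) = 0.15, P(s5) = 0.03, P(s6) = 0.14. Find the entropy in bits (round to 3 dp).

H = −Σ pᵢ log₂ pᵢ.
−0.26·log₂(0.26) = 0.5053
−0.25·log₂(0.25) = 0.5000
−0.17·log₂(0.17) = 0.4346
−0.15·log₂(0.15) = 0.4105
−0.03·log₂(0.03) = 0.1518
−0.14·log₂(0.14) = 0.3971
Sum ≈ 2.3993 → 2.399 bits.

2.399 bits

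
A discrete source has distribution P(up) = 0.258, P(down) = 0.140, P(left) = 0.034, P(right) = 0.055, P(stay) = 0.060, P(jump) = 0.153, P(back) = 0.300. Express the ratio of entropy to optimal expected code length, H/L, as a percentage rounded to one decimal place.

98.0%

Entropy H = −Σ p log₂ p ≈ 2.4764 bits.
Huffman merges: 17/500+11/200→89/1000; 3/50+89/1000→149/1000; 7/50+149/1000→289/1000; 153/1000+129/500→411/1000; 289/1000+3/10→589/1000; 411/1000+589/1000→1. L = 2527/1000 ≈ 2.5270.
Efficiency = H/L = 2.4764/2.5270 = 98.0%.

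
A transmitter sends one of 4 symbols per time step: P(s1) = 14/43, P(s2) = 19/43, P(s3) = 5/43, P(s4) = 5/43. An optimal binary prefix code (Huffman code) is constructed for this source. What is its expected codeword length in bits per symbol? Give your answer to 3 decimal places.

Repeatedly combine the two least-probable nodes; the expected code length is the sum of the merged weights.
merge 5/43 + 5/43 → 10/43
merge 10/43 + 14/43 → 24/43
merge 19/43 + 24/43 → 1
L = 10/43 + 24/43 + 1 = 77/43 ≈ 1.791 bits/symbol.

1.791 bits/symbol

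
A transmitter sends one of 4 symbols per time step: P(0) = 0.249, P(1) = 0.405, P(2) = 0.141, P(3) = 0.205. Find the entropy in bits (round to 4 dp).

1.8948 bits

H = −Σ pᵢ log₂ pᵢ.
−0.249·log₂(0.249) = 0.4994
−0.405·log₂(0.405) = 0.5281
−0.141·log₂(0.141) = 0.3985
−0.205·log₂(0.205) = 0.4687
Sum ≈ 1.8948 → 1.8948 bits.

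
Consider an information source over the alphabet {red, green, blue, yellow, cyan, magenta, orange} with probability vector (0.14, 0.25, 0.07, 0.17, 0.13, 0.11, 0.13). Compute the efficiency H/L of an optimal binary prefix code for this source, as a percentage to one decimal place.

98.8%

Entropy H = −Σ p log₂ p ≈ 2.7158 bits.
Huffman merges: 7/100+11/100→9/50; 13/100+13/100→13/50; 7/50+17/100→31/100; 9/50+1/4→43/100; 13/50+31/100→57/100; 43/100+57/100→1. L = 11/4 ≈ 2.7500.
Efficiency = H/L = 2.7158/2.7500 = 98.8%.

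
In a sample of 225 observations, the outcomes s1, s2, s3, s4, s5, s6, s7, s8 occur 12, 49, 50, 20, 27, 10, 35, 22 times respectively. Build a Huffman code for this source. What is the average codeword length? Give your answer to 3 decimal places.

Probabilities are the counts divided by 225.
Repeatedly combine the two least-probable nodes; the expected code length is the sum of the merged weights.
merge 2/45 + 4/75 → 22/225
merge 4/45 + 22/225 → 14/75
merge 22/225 + 3/25 → 49/225
merge 7/45 + 14/75 → 77/225
merge 49/225 + 49/225 → 98/225
merge 2/9 + 77/225 → 127/225
merge 98/225 + 127/225 → 1
L = 22/225 + 14/75 + 49/225 + 77/225 + 98/225 + 127/225 + 1 = 128/45 ≈ 2.844 bits/symbol.

2.844 bits/symbol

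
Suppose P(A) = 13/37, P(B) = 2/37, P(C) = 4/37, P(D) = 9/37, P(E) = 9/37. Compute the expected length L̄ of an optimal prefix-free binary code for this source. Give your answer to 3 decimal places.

Repeatedly combine the two least-probable nodes; the expected code length is the sum of the merged weights.
merge 2/37 + 4/37 → 6/37
merge 6/37 + 9/37 → 15/37
merge 9/37 + 13/37 → 22/37
merge 15/37 + 22/37 → 1
L = 6/37 + 15/37 + 22/37 + 1 = 80/37 ≈ 2.162 bits/symbol.

2.162 bits/symbol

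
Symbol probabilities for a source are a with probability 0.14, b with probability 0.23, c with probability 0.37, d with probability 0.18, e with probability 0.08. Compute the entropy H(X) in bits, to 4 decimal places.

H = −Σ pᵢ log₂ pᵢ.
−0.14·log₂(0.14) = 0.3971
−0.23·log₂(0.23) = 0.4877
−0.37·log₂(0.37) = 0.5307
−0.18·log₂(0.18) = 0.4453
−0.08·log₂(0.08) = 0.2915
Sum ≈ 2.1523 → 2.1523 bits.

2.1523 bits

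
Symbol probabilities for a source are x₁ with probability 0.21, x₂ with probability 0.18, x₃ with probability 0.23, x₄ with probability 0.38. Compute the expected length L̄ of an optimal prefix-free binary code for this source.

2 bits/symbol

Repeatedly combine the two least-probable nodes; the expected code length is the sum of the merged weights.
merge 9/50 + 21/100 → 39/100
merge 23/100 + 19/50 → 61/100
merge 39/100 + 61/100 → 1
L = 39/100 + 61/100 + 1 = 2 bits/symbol.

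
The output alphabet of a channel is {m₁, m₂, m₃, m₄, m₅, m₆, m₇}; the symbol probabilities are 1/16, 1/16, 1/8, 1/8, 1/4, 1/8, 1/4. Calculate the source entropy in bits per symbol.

2.625 bits

Each probability is a power of 1/2, so log₂(1/p) is an integer.
H = Σ p·log₂(1/p) = 1/16·4 + 1/16·4 + 1/8·3 + 1/8·3 + 1/4·2 + 1/8·3 + 1/4·2 = 2.625 bits.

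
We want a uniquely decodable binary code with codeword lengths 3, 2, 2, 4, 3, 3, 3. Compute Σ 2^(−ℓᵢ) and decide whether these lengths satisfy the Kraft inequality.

1.0625; no

With common denominator 2^4 = 16: Σ 2^(−ℓᵢ) = 2/16 + 4/16 + 4/16 + 1/16 + 2/16 + 2/16 + 2/16 = 17/16 = 1.0625.
Kraft's inequality requires Σ ≤ 1; here Σ = 1.0625 > 1, so no such prefix code exists.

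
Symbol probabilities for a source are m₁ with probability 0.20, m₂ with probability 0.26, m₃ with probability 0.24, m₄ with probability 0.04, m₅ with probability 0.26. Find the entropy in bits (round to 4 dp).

H = −Σ pᵢ log₂ pᵢ.
−0.20·log₂(0.20) = 0.4644
−0.26·log₂(0.26) = 0.5053
−0.24·log₂(0.24) = 0.4941
−0.04·log₂(0.04) = 0.1858
−0.26·log₂(0.26) = 0.5053
Sum ≈ 2.1549 → 2.1549 bits.

2.1549 bits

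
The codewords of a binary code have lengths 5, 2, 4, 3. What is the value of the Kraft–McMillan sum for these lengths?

With common denominator 2^5 = 32: Σ 2^(−ℓᵢ) = 1/32 + 8/32 + 2/32 + 4/32 = 15/32 = 0.46875.

0.46875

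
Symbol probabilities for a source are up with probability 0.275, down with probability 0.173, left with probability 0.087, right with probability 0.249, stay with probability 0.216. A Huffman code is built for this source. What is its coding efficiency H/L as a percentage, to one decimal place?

Entropy H = −Σ p log₂ p ≈ 2.2336 bits.
Huffman merges: 87/1000+173/1000→13/50; 27/125+249/1000→93/200; 13/50+11/40→107/200; 93/200+107/200→1. L = 113/50 ≈ 2.2600.
Efficiency = H/L = 2.2336/2.2600 = 98.8%.

98.8%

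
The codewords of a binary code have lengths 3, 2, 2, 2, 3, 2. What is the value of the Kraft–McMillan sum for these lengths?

1.25

With common denominator 2^3 = 8: Σ 2^(−ℓᵢ) = 1/8 + 2/8 + 2/8 + 2/8 + 1/8 + 2/8 = 10/8 = 1.25.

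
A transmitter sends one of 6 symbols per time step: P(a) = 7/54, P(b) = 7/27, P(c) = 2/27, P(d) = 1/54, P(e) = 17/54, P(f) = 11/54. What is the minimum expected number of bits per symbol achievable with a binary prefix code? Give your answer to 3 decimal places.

2.315 bits/symbol

Repeatedly combine the two least-probable nodes; the expected code length is the sum of the merged weights.
merge 1/54 + 2/27 → 5/54
merge 5/54 + 7/54 → 2/9
merge 11/54 + 2/9 → 23/54
merge 7/27 + 17/54 → 31/54
merge 23/54 + 31/54 → 1
L = 5/54 + 2/9 + 23/54 + 31/54 + 1 = 125/54 ≈ 2.315 bits/symbol.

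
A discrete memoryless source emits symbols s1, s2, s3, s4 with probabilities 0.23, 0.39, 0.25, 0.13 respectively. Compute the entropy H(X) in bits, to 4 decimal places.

1.9001 bits

H = −Σ pᵢ log₂ pᵢ.
−0.23·log₂(0.23) = 0.4877
−0.39·log₂(0.39) = 0.5298
−0.25·log₂(0.25) = 0.5000
−0.13·log₂(0.13) = 0.3826
Sum ≈ 1.9001 → 1.9001 bits.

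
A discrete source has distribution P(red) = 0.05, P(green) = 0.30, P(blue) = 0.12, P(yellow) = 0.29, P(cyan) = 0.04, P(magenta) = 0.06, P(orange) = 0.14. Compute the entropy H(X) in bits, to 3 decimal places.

2.449 bits

H = −Σ pᵢ log₂ pᵢ.
−0.05·log₂(0.05) = 0.2161
−0.30·log₂(0.30) = 0.5211
−0.12·log₂(0.12) = 0.3671
−0.29·log₂(0.29) = 0.5179
−0.04·log₂(0.04) = 0.1858
−0.06·log₂(0.06) = 0.2435
−0.14·log₂(0.14) = 0.3971
Sum ≈ 2.4486 → 2.449 bits.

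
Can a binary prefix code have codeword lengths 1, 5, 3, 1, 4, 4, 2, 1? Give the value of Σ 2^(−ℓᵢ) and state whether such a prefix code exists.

2.03125; no

With common denominator 2^5 = 32: Σ 2^(−ℓᵢ) = 16/32 + 1/32 + 4/32 + 16/32 + 2/32 + 2/32 + 8/32 + 16/32 = 65/32 = 2.03125.
Kraft's inequality requires Σ ≤ 1; here Σ = 2.03125 > 1, so no such prefix code exists.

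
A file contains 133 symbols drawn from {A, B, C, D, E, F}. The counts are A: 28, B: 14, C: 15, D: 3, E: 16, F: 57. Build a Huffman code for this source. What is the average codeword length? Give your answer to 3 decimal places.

Probabilities are the counts divided by 133.
Repeatedly combine the two least-probable nodes; the expected code length is the sum of the merged weights.
merge 3/133 + 2/19 → 17/133
merge 15/133 + 16/133 → 31/133
merge 17/133 + 4/19 → 45/133
merge 31/133 + 45/133 → 4/7
merge 3/7 + 4/7 → 1
L = 17/133 + 31/133 + 45/133 + 4/7 + 1 = 302/133 ≈ 2.271 bits/symbol.

2.271 bits/symbol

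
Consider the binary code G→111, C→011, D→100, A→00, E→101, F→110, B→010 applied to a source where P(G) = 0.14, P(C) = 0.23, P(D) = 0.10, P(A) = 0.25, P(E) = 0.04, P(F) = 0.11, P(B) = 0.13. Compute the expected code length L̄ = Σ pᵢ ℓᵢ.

2.75 bits/symbol

L̄ = Σ pᵢ·ℓᵢ = 0.14·3 + 0.23·3 + 0.10·3 + 0.25·2 + 0.04·3 + 0.11·3 + 0.13·3 = 2.75 bits/symbol.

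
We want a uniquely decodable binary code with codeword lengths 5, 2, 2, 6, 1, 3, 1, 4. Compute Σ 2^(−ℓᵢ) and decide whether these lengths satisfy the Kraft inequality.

With common denominator 2^6 = 64: Σ 2^(−ℓᵢ) = 2/64 + 16/64 + 16/64 + 1/64 + 32/64 + 8/64 + 32/64 + 4/64 = 111/64 = 1.734375.
Kraft's inequality requires Σ ≤ 1; here Σ = 1.734375 > 1, so no such prefix code exists.

1.734375; no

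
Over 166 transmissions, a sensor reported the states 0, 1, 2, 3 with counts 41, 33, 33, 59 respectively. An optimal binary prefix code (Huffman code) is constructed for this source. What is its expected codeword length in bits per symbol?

Probabilities are the counts divided by 166.
Repeatedly combine the two least-probable nodes; the expected code length is the sum of the merged weights.
merge 33/166 + 33/166 → 33/83
merge 41/166 + 59/166 → 50/83
merge 33/83 + 50/83 → 1
L = 33/83 + 50/83 + 1 = 2 bits/symbol.

2 bits/symbol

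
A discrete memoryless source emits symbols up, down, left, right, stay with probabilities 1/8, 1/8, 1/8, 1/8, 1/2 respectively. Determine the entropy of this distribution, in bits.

2 bits

Each probability is a power of 1/2, so log₂(1/p) is an integer.
H = Σ p·log₂(1/p) = 1/8·3 + 1/8·3 + 1/8·3 + 1/8·3 + 1/2·1 = 2 bits.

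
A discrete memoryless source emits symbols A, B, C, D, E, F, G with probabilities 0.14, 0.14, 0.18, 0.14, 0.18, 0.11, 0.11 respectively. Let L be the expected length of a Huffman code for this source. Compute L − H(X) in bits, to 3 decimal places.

0.037 bits

Entropy H = −Σ p log₂ p ≈ 2.7825 bits.
Huffman merges: 11/100+11/100→11/50; 7/50+7/50→7/25; 7/50+9/50→8/25; 9/50+11/50→2/5; 7/25+8/25→3/5; 2/5+3/5→1. L = 141/50 ≈ 2.8200.
L − H = 2.8200 − 2.7825 = 0.037 bits.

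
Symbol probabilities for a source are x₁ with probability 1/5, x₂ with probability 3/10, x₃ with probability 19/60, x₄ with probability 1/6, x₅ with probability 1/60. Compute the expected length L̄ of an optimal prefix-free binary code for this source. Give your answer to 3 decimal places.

Repeatedly combine the two least-probable nodes; the expected code length is the sum of the merged weights.
merge 1/60 + 1/6 → 11/60
merge 11/60 + 1/5 → 23/60
merge 3/10 + 19/60 → 37/60
merge 23/60 + 37/60 → 1
L = 11/60 + 23/60 + 37/60 + 1 = 131/60 ≈ 2.183 bits/symbol.

2.183 bits/symbol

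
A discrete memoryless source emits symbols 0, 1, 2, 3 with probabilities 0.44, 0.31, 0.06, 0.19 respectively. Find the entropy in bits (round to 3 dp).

H = −Σ pᵢ log₂ pᵢ.
−0.44·log₂(0.44) = 0.5211
−0.31·log₂(0.31) = 0.5238
−0.06·log₂(0.06) = 0.2435
−0.19·log₂(0.19) = 0.4552
Sum ≈ 1.7437 → 1.744 bits.

1.744 bits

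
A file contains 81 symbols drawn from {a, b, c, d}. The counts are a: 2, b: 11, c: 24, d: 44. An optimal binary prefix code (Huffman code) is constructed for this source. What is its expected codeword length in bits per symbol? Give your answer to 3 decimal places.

Probabilities are the counts divided by 81.
Repeatedly combine the two least-probable nodes; the expected code length is the sum of the merged weights.
merge 2/81 + 11/81 → 13/81
merge 13/81 + 8/27 → 37/81
merge 37/81 + 44/81 → 1
L = 13/81 + 37/81 + 1 = 131/81 ≈ 1.617 bits/symbol.

1.617 bits/symbol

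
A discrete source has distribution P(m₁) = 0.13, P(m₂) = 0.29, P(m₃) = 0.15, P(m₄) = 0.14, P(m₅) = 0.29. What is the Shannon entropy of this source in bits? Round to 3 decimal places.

H = −Σ pᵢ log₂ pᵢ.
−0.13·log₂(0.13) = 0.3826
−0.29·log₂(0.29) = 0.5179
−0.15·log₂(0.15) = 0.4105
−0.14·log₂(0.14) = 0.3971
−0.29·log₂(0.29) = 0.5179
Sum ≈ 2.2261 → 2.226 bits.

2.226 bits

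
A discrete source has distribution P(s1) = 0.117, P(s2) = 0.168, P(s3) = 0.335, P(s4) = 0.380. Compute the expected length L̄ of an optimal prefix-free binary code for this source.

1.905 bits/symbol

Repeatedly combine the two least-probable nodes; the expected code length is the sum of the merged weights.
merge 117/1000 + 21/125 → 57/200
merge 57/200 + 67/200 → 31/50
merge 19/50 + 31/50 → 1
L = 57/200 + 31/50 + 1 = 381/200 = 1.905 bits/symbol.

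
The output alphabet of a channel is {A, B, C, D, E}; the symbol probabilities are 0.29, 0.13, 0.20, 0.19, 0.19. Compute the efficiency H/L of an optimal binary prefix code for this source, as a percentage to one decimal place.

98.1%

Entropy H = −Σ p log₂ p ≈ 2.2754 bits.
Huffman merges: 13/100+19/100→8/25; 19/100+1/5→39/100; 29/100+8/25→61/100; 39/100+61/100→1. L = 58/25 ≈ 2.3200.
Efficiency = H/L = 2.2754/2.3200 = 98.1%.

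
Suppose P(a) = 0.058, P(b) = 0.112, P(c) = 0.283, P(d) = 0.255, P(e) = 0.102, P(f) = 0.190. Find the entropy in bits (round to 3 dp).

H = −Σ pᵢ log₂ pᵢ.
−0.058·log₂(0.058) = 0.2383
−0.112·log₂(0.112) = 0.3537
−0.283·log₂(0.283) = 0.5154
−0.255·log₂(0.255) = 0.5027
−0.102·log₂(0.102) = 0.3359
−0.190·log₂(0.190) = 0.4552
Sum ≈ 2.4012 → 2.401 bits.

2.401 bits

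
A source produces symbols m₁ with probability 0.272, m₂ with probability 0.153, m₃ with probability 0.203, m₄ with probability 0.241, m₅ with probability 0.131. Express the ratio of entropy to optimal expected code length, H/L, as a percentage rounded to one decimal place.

99.4%

Entropy H = −Σ p log₂ p ≈ 2.2712 bits.
Huffman merges: 131/1000+153/1000→71/250; 203/1000+241/1000→111/250; 34/125+71/250→139/250; 111/250+139/250→1. L = 571/250 ≈ 2.2840.
Efficiency = H/L = 2.2712/2.2840 = 99.4%.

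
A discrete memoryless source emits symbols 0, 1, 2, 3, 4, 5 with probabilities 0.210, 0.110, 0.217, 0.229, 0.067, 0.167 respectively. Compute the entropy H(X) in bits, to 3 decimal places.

H = −Σ pᵢ log₂ pᵢ.
−0.210·log₂(0.210) = 0.4728
−0.110·log₂(0.110) = 0.3503
−0.217·log₂(0.217) = 0.4783
−0.229·log₂(0.229) = 0.4870
−0.067·log₂(0.067) = 0.2613
−0.167·log₂(0.167) = 0.4312
Sum ≈ 2.4809 → 2.481 bits.

2.481 bits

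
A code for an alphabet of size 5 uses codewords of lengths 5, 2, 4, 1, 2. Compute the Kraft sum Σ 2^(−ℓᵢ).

With common denominator 2^5 = 32: Σ 2^(−ℓᵢ) = 1/32 + 8/32 + 2/32 + 16/32 + 8/32 = 35/32 = 1.09375.

1.09375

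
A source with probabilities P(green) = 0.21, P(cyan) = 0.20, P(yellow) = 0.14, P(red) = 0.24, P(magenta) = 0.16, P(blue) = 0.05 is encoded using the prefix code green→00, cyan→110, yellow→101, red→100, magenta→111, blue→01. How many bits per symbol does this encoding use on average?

2.74 bits/symbol

L̄ = Σ pᵢ·ℓᵢ = 0.21·2 + 0.20·3 + 0.14·3 + 0.24·3 + 0.16·3 + 0.05·2 = 2.74 bits/symbol.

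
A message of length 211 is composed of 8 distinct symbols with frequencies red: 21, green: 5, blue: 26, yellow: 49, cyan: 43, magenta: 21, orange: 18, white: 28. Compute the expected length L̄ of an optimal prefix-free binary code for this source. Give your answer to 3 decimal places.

Probabilities are the counts divided by 211.
Repeatedly combine the two least-probable nodes; the expected code length is the sum of the merged weights.
merge 5/211 + 18/211 → 23/211
merge 21/211 + 21/211 → 42/211
merge 23/211 + 26/211 → 49/211
merge 28/211 + 42/211 → 70/211
merge 43/211 + 49/211 → 92/211
merge 49/211 + 70/211 → 119/211
merge 92/211 + 119/211 → 1
L = 23/211 + 42/211 + 49/211 + 70/211 + 92/211 + 119/211 + 1 = 606/211 ≈ 2.872 bits/symbol.

2.872 bits/symbol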